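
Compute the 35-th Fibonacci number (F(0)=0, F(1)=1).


F(n)=F(n-1)+F(n-2)
...F(33)=3524578, F(34)=5702887, F(35)=9227465


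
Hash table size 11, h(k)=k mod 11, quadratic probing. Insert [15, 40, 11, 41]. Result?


Insertions: 15->slot 4; 40->slot 7; 11->slot 0; 41->slot 8
Table: [11, None, None, None, 15, None, None, 40, 41, None, None]


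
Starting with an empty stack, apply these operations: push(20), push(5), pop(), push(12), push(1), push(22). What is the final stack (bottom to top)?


push(20) -> [20]
push(5) -> [20, 5]
pop() returns 5 -> [20]
push(12) -> [20, 12]
push(1) -> [20, 12, 1]
push(22) -> [20, 12, 1, 22]
Final stack (bottom to top): [20, 12, 1, 22]


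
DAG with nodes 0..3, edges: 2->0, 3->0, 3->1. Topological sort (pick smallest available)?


Kahn's algorithm, process smallest node first
Order: [2, 3, 0, 1]


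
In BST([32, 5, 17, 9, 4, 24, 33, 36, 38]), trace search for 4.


BST root = 32
Search for 4: compare at each node
Path: [32, 5, 4]


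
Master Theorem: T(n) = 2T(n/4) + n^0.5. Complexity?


a=2, b=4, c=0.5. log_4(2)=0.5 = c=0.5. Case 2: O(n^c log n) = O(sqrt(n) log n)
Complexity: O(sqrt(n) log n)


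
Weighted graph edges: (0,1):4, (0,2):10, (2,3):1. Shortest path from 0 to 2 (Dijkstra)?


Dijkstra from 0:
Distances: {0: 0, 1: 4, 2: 10, 3: 11}
Shortest distance to 2 = 10, path = [0, 2]


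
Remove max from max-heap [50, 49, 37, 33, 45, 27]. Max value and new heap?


Max = 50
Replace root with last, heapify down
Resulting heap: [49, 45, 37, 33, 27]


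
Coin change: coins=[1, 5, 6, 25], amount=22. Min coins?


dp[0]=0; dp[i]=1+min(dp[i-c] for c in coins)
...dp[17]=3, dp[18]=3, dp[19]=4, dp[20]=4, dp[21]=4, dp[22]=4
Minimum coins for 22 = 4


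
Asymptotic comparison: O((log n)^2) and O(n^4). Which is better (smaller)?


polylogarithmic grows slower than quartic
O((log n)^2) is asymptotically smaller; O(n^4) grows faster


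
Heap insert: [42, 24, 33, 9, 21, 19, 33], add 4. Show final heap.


Append 4: [42, 24, 33, 9, 21, 19, 33, 4]
Bubble up: no swaps needed
Result: [42, 24, 33, 9, 21, 19, 33, 4]


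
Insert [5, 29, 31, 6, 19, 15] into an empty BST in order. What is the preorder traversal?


Root = 5; build tree by BST insertion.
Preorder traversal: [5, 29, 6, 19, 15, 31]


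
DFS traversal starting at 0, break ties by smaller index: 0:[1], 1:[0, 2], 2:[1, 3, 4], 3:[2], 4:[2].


DFS stack-based: start with [0]
Visit order: [0, 1, 2, 3, 4]


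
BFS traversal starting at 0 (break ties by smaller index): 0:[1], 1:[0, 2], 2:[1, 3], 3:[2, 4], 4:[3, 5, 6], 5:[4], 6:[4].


BFS queue: start with [0]
Visit order: [0, 1, 2, 3, 4, 5, 6]


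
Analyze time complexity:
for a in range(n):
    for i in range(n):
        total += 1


Per nesting level: O(n) * O(n) = O(n^2)
Complexity: O(n^2)


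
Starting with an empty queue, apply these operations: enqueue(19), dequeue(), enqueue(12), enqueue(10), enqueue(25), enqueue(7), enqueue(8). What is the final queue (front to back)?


enqueue(19) -> [19]
dequeue() returns 19 -> []
enqueue(12) -> [12]
enqueue(10) -> [12, 10]
enqueue(25) -> [12, 10, 25]
enqueue(7) -> [12, 10, 25, 7]
enqueue(8) -> [12, 10, 25, 7, 8]
Final queue (front to back): [12, 10, 25, 7, 8]


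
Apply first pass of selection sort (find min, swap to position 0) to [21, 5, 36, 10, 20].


After one pass: [5, 21, 36, 10, 20]


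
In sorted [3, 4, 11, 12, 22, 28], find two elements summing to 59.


Two pointers: lo=0, hi=5
No pair sums to 59


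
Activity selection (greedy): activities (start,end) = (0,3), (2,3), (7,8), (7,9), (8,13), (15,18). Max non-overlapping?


Greedy: pick earliest-ending, then skip overlaps.
Selected (4 activities): [(0, 3), (7, 8), (8, 13), (15, 18)]


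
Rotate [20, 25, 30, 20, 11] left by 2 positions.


Left rotate by 2: [30, 20, 11, 20, 25]


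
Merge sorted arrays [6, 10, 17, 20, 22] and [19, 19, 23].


Compare heads, take smaller each step.
Merged: [6, 10, 17, 19, 19, 20, 22, 23]


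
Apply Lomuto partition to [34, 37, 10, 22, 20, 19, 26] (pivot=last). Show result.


Elements <= 26 go left of pivot.
Result: [10, 22, 20, 19, 26, 37, 34], pivot at index 4


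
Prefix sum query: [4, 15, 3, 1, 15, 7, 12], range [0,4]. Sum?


Prefix sums: [0, 4, 19, 22, 23, 38, 45, 57]
Sum[0..4] = prefix[5] - prefix[0] = 38 - 0 = 38


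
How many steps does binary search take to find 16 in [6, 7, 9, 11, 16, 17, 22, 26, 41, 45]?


Search for 16:
[0,9] mid=4 arr[4]=16
Total: 1 comparisons


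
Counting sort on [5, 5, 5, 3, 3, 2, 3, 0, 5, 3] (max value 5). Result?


Count array: [1, 0, 1, 4, 0, 4]
Reconstruct: [0, 2, 3, 3, 3, 3, 5, 5, 5, 5]


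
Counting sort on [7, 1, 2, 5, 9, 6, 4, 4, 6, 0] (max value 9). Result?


Count array: [1, 1, 1, 0, 2, 1, 2, 1, 0, 1]
Reconstruct: [0, 1, 2, 4, 4, 5, 6, 6, 7, 9]


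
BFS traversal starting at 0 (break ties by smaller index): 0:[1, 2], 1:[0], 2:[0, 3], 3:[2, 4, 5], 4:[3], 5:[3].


BFS queue: start with [0]
Visit order: [0, 1, 2, 3, 4, 5]


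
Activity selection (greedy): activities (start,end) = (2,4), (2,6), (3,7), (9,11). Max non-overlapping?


Greedy: pick earliest-ending, then skip overlaps.
Selected (2 activities): [(2, 4), (9, 11)]


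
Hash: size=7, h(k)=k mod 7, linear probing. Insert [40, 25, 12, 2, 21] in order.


Insertions: 40->slot 5; 25->slot 4; 12->slot 6; 2->slot 2; 21->slot 0
Table: [21, None, 2, None, 25, 40, 12]


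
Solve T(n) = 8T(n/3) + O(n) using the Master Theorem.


a=8, b=3, c=1. log_3(8)=1.893 > c=1. Case 1: O(n^log_b(a)) = O(n^1.893)
Complexity: O(n^1.893)


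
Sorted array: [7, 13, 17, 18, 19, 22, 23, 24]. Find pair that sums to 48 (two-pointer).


Two pointers: lo=0, hi=7
No pair sums to 48


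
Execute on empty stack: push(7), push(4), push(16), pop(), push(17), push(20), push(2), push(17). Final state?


push(7) -> [7]
push(4) -> [7, 4]
push(16) -> [7, 4, 16]
pop() returns 16 -> [7, 4]
push(17) -> [7, 4, 17]
push(20) -> [7, 4, 17, 20]
push(2) -> [7, 4, 17, 20, 2]
push(17) -> [7, 4, 17, 20, 2, 17]
Final stack (bottom to top): [7, 4, 17, 20, 2, 17]


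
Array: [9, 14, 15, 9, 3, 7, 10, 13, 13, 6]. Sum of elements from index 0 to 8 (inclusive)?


Prefix sums: [0, 9, 23, 38, 47, 50, 57, 67, 80, 93, 99]
Sum[0..8] = prefix[9] - prefix[0] = 93 - 0 = 93


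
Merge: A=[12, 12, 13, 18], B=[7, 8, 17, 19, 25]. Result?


Compare heads, take smaller each step.
Merged: [7, 8, 12, 12, 13, 17, 18, 19, 25]


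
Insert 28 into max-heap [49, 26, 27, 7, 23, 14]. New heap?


Append 28: [49, 26, 27, 7, 23, 14, 28]
Bubble up: swap idx 6(28) with idx 2(27)
Result: [49, 26, 28, 7, 23, 14, 27]


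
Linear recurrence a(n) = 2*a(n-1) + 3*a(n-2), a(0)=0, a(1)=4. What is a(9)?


Build bottom-up:
...a(7)=2188, a(8)=6560, a(9)=2*6560+3*2188=19684


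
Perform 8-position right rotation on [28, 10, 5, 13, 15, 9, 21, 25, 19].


Right rotate by 8: [10, 5, 13, 15, 9, 21, 25, 19, 28]


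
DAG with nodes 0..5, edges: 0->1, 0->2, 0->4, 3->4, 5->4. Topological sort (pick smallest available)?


Kahn's algorithm, process smallest node first
Order: [0, 1, 2, 3, 5, 4]


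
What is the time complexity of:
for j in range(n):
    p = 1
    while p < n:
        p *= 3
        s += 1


Per nesting level: O(n) * O(log n) = O(n log n)
Complexity: O(n log n)


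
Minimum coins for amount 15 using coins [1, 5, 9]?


dp[0]=0; dp[i]=1+min(dp[i-c] for c in coins)
...dp[10]=2, dp[11]=3, dp[12]=4, dp[13]=5, dp[14]=2, dp[15]=3
Minimum coins for 15 = 3


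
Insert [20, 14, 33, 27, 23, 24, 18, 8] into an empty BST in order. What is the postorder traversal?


Root = 20; build tree by BST insertion.
Postorder traversal: [8, 18, 14, 24, 23, 27, 33, 20]


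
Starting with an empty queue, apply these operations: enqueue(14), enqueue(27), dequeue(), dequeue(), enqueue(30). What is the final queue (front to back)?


enqueue(14) -> [14]
enqueue(27) -> [14, 27]
dequeue() returns 14 -> [27]
dequeue() returns 27 -> []
enqueue(30) -> [30]
Final queue (front to back): [30]


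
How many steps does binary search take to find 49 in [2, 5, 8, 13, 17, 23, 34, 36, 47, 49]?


Search for 49:
[0,9] mid=4 arr[4]=17
[5,9] mid=7 arr[7]=36
[8,9] mid=8 arr[8]=47
[9,9] mid=9 arr[9]=49
Total: 4 comparisons


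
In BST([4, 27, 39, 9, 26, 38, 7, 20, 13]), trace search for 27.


BST root = 4
Search for 27: compare at each node
Path: [4, 27]


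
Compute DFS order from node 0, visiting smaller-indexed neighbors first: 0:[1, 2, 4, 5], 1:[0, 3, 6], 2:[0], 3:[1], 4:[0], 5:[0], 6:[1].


DFS stack-based: start with [0]
Visit order: [0, 1, 3, 6, 2, 4, 5]


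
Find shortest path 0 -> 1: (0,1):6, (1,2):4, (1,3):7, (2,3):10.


Dijkstra from 0:
Distances: {0: 0, 1: 6, 2: 10, 3: 13}
Shortest distance to 1 = 6, path = [0, 1]


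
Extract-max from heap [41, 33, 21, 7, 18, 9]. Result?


Max = 41
Replace root with last, heapify down
Resulting heap: [33, 18, 21, 7, 9]


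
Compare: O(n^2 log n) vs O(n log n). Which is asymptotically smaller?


linearithmic grows slower than n^2 log n
O(n log n) is asymptotically smaller; O(n^2 log n) grows faster


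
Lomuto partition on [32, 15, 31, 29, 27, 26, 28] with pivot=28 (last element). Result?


Elements <= 28 go left of pivot.
Result: [15, 27, 26, 28, 32, 31, 29], pivot at index 3


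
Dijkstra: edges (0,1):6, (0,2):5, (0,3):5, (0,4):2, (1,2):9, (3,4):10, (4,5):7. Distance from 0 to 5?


Dijkstra from 0:
Distances: {0: 0, 1: 6, 2: 5, 3: 5, 4: 2, 5: 9}
Shortest distance to 5 = 9, path = [0, 4, 5]


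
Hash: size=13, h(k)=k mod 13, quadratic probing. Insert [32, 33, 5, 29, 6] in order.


Insertions: 32->slot 6; 33->slot 7; 5->slot 5; 29->slot 3; 6->slot 10
Table: [None, None, None, 29, None, 5, 32, 33, None, None, 6, None, None]


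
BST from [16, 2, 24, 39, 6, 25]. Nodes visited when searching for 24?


BST root = 16
Search for 24: compare at each node
Path: [16, 24]


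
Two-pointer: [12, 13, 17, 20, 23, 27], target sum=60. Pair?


Two pointers: lo=0, hi=5
No pair sums to 60


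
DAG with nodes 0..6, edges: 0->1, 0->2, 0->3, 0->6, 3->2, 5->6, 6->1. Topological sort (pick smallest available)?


Kahn's algorithm, process smallest node first
Order: [0, 3, 2, 4, 5, 6, 1]


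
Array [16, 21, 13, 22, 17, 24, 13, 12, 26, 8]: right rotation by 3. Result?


Right rotate by 3: [12, 26, 8, 16, 21, 13, 22, 17, 24, 13]


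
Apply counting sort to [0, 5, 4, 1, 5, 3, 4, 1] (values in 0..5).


Count array: [1, 2, 0, 1, 2, 2]
Reconstruct: [0, 1, 1, 3, 4, 4, 5, 5]


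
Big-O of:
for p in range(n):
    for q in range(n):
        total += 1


Per nesting level: O(n) * O(n) = O(n^2)
Complexity: O(n^2)


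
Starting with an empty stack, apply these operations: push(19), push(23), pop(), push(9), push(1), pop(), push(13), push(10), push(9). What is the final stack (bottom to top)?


push(19) -> [19]
push(23) -> [19, 23]
pop() returns 23 -> [19]
push(9) -> [19, 9]
push(1) -> [19, 9, 1]
pop() returns 1 -> [19, 9]
push(13) -> [19, 9, 13]
push(10) -> [19, 9, 13, 10]
push(9) -> [19, 9, 13, 10, 9]
Final stack (bottom to top): [19, 9, 13, 10, 9]


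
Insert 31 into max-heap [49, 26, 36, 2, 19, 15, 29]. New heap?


Append 31: [49, 26, 36, 2, 19, 15, 29, 31]
Bubble up: swap idx 7(31) with idx 3(2); swap idx 3(31) with idx 1(26)
Result: [49, 31, 36, 26, 19, 15, 29, 2]


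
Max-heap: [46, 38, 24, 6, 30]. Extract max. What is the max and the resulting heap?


Max = 46
Replace root with last, heapify down
Resulting heap: [38, 30, 24, 6]


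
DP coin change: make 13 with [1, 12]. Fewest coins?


dp[0]=0; dp[i]=1+min(dp[i-c] for c in coins)
...dp[8]=8, dp[9]=9, dp[10]=10, dp[11]=11, dp[12]=1, dp[13]=2
Minimum coins for 13 = 2


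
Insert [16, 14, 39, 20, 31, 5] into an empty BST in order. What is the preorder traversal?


Root = 16; build tree by BST insertion.
Preorder traversal: [16, 14, 5, 39, 20, 31]


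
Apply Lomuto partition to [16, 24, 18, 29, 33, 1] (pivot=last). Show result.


Elements <= 1 go left of pivot.
Result: [1, 24, 18, 29, 33, 16], pivot at index 0


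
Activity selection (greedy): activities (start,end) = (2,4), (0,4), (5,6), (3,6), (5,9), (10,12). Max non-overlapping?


Greedy: pick earliest-ending, then skip overlaps.
Selected (3 activities): [(2, 4), (5, 6), (10, 12)]


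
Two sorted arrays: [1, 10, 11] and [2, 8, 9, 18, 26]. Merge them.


Compare heads, take smaller each step.
Merged: [1, 2, 8, 9, 10, 11, 18, 26]


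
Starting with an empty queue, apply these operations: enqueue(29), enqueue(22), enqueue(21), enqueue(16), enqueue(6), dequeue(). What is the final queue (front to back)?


enqueue(29) -> [29]
enqueue(22) -> [29, 22]
enqueue(21) -> [29, 22, 21]
enqueue(16) -> [29, 22, 21, 16]
enqueue(6) -> [29, 22, 21, 16, 6]
dequeue() returns 29 -> [22, 21, 16, 6]
Final queue (front to back): [22, 21, 16, 6]


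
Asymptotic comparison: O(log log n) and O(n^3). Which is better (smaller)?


double-logarithmic grows slower than cubic
O(log log n) is asymptotically smaller; O(n^3) grows faster


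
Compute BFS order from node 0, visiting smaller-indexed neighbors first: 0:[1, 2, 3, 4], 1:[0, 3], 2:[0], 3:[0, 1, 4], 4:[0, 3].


BFS queue: start with [0]
Visit order: [0, 1, 2, 3, 4]


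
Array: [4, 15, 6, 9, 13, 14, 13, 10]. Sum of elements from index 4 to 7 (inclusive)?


Prefix sums: [0, 4, 19, 25, 34, 47, 61, 74, 84]
Sum[4..7] = prefix[8] - prefix[4] = 84 - 34 = 50


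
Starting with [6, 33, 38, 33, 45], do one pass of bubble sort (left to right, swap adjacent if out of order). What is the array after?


After one pass: [6, 33, 33, 38, 45]


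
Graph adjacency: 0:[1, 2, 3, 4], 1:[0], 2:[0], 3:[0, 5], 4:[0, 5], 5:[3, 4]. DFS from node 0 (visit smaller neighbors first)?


DFS stack-based: start with [0]
Visit order: [0, 1, 2, 3, 5, 4]


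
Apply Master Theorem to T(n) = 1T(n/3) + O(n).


a=1, b=3, c=1. log_3(1)=0 < c=1. Case 3: O(n^c) = O(n)
Complexity: O(n)


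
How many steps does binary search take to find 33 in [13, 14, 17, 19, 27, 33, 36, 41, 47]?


Search for 33:
[0,8] mid=4 arr[4]=27
[5,8] mid=6 arr[6]=36
[5,5] mid=5 arr[5]=33
Total: 3 comparisons


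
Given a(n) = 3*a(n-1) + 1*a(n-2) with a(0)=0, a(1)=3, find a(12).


Build bottom-up:
...a(10)=128511, a(11)=424443, a(12)=3*424443+1*128511=1401840


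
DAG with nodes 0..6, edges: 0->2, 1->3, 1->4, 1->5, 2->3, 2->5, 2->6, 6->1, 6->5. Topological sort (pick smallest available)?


Kahn's algorithm, process smallest node first
Order: [0, 2, 6, 1, 3, 4, 5]


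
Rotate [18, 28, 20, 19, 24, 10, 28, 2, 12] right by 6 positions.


Right rotate by 6: [19, 24, 10, 28, 2, 12, 18, 28, 20]


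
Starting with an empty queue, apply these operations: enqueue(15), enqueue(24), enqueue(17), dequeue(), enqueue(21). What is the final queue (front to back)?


enqueue(15) -> [15]
enqueue(24) -> [15, 24]
enqueue(17) -> [15, 24, 17]
dequeue() returns 15 -> [24, 17]
enqueue(21) -> [24, 17, 21]
Final queue (front to back): [24, 17, 21]


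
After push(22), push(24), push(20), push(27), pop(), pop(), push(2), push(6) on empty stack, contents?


push(22) -> [22]
push(24) -> [22, 24]
push(20) -> [22, 24, 20]
push(27) -> [22, 24, 20, 27]
pop() returns 27 -> [22, 24, 20]
pop() returns 20 -> [22, 24]
push(2) -> [22, 24, 2]
push(6) -> [22, 24, 2, 6]
Final stack (bottom to top): [22, 24, 2, 6]


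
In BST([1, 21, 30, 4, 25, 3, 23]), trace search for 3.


BST root = 1
Search for 3: compare at each node
Path: [1, 21, 4, 3]


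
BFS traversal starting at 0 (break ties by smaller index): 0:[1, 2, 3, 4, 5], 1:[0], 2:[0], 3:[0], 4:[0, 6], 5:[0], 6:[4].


BFS queue: start with [0]
Visit order: [0, 1, 2, 3, 4, 5, 6]


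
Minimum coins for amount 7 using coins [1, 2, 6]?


dp[0]=0; dp[i]=1+min(dp[i-c] for c in coins)
...dp[2]=1, dp[3]=2, dp[4]=2, dp[5]=3, dp[6]=1, dp[7]=2
Minimum coins for 7 = 2


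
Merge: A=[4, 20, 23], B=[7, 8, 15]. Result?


Compare heads, take smaller each step.
Merged: [4, 7, 8, 15, 20, 23]


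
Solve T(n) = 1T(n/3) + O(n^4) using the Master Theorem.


a=1, b=3, c=4. log_3(1)=0 < c=4. Case 3: O(n^c) = O(n^4)
Complexity: O(n^4)


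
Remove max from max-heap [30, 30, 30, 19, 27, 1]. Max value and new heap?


Max = 30
Replace root with last, heapify down
Resulting heap: [30, 27, 30, 19, 1]


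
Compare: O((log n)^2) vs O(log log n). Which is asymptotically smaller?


double-logarithmic grows slower than polylogarithmic
O(log log n) is asymptotically smaller; O((log n)^2) grows faster


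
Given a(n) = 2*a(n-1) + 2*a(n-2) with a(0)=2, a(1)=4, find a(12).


Build bottom-up:
...a(10)=36544, a(11)=99840, a(12)=2*99840+2*36544=272768


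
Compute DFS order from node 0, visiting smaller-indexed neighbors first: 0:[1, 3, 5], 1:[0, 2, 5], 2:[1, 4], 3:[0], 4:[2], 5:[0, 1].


DFS stack-based: start with [0]
Visit order: [0, 1, 2, 4, 5, 3]


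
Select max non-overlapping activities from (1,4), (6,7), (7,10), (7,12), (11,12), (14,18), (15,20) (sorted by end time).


Greedy: pick earliest-ending, then skip overlaps.
Selected (5 activities): [(1, 4), (6, 7), (7, 10), (11, 12), (14, 18)]


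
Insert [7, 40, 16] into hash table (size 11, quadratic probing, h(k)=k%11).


Insertions: 7->slot 7; 40->slot 8; 16->slot 5
Table: [None, None, None, None, None, 16, None, 7, 40, None, None]


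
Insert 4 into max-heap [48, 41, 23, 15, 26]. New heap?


Append 4: [48, 41, 23, 15, 26, 4]
Bubble up: no swaps needed
Result: [48, 41, 23, 15, 26, 4]


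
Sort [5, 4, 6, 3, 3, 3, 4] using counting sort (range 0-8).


Count array: [0, 0, 0, 3, 2, 1, 1, 0, 0]
Reconstruct: [3, 3, 3, 4, 4, 5, 6]


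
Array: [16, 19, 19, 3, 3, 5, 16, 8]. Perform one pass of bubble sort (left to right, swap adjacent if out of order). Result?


After one pass: [16, 19, 3, 3, 5, 16, 8, 19]


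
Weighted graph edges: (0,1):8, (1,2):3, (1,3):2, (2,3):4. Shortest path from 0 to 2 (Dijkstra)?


Dijkstra from 0:
Distances: {0: 0, 1: 8, 2: 11, 3: 10}
Shortest distance to 2 = 11, path = [0, 1, 2]


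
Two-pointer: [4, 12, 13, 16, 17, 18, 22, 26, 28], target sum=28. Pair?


Two pointers: lo=0, hi=8
Found pair: (12, 16) summing to 28


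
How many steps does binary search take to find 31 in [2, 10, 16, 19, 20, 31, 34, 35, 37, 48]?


Search for 31:
[0,9] mid=4 arr[4]=20
[5,9] mid=7 arr[7]=35
[5,6] mid=5 arr[5]=31
Total: 3 comparisons


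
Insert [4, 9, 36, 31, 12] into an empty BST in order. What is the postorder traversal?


Root = 4; build tree by BST insertion.
Postorder traversal: [12, 31, 36, 9, 4]


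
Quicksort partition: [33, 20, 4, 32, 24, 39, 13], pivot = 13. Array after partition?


Elements <= 13 go left of pivot.
Result: [4, 13, 33, 32, 24, 39, 20], pivot at index 1


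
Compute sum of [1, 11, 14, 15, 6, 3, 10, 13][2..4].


Prefix sums: [0, 1, 12, 26, 41, 47, 50, 60, 73]
Sum[2..4] = prefix[5] - prefix[2] = 47 - 12 = 35


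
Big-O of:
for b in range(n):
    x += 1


Per nesting level: O(n) = O(n)
Complexity: O(n)


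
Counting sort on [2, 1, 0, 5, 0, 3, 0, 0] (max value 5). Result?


Count array: [4, 1, 1, 1, 0, 1]
Reconstruct: [0, 0, 0, 0, 1, 2, 3, 5]


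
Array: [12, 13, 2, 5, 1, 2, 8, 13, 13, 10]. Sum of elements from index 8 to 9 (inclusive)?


Prefix sums: [0, 12, 25, 27, 32, 33, 35, 43, 56, 69, 79]
Sum[8..9] = prefix[10] - prefix[8] = 79 - 56 = 23


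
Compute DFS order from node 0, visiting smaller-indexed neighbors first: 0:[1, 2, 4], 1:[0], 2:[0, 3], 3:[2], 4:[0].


DFS stack-based: start with [0]
Visit order: [0, 1, 2, 3, 4]


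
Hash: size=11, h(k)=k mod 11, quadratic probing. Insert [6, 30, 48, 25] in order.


Insertions: 6->slot 6; 30->slot 8; 48->slot 4; 25->slot 3
Table: [None, None, None, 25, 48, None, 6, None, 30, None, None]


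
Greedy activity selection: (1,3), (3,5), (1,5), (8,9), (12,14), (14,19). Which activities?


Greedy: pick earliest-ending, then skip overlaps.
Selected (5 activities): [(1, 3), (3, 5), (8, 9), (12, 14), (14, 19)]


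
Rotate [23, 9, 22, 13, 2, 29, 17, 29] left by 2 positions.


Left rotate by 2: [22, 13, 2, 29, 17, 29, 23, 9]


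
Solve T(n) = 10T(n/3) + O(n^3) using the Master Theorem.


a=10, b=3, c=3. log_3(10)=2.096 < c=3. Case 3: O(n^c) = O(n^3)
Complexity: O(n^3)


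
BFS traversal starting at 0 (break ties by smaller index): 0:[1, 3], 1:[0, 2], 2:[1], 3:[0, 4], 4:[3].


BFS queue: start with [0]
Visit order: [0, 1, 3, 2, 4]


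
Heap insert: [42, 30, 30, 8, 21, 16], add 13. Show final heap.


Append 13: [42, 30, 30, 8, 21, 16, 13]
Bubble up: no swaps needed
Result: [42, 30, 30, 8, 21, 16, 13]


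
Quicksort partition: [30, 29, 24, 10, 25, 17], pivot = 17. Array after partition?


Elements <= 17 go left of pivot.
Result: [10, 17, 24, 30, 25, 29], pivot at index 1


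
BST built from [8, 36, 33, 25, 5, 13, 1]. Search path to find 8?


BST root = 8
Search for 8: compare at each node
Path: [8]


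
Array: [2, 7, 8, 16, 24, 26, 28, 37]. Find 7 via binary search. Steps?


Search for 7:
[0,7] mid=3 arr[3]=16
[0,2] mid=1 arr[1]=7
Total: 2 comparisons


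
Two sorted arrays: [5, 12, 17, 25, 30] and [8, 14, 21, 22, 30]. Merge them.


Compare heads, take smaller each step.
Merged: [5, 8, 12, 14, 17, 21, 22, 25, 30, 30]


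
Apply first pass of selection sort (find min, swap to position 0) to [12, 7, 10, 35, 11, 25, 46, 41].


After one pass: [7, 12, 10, 35, 11, 25, 46, 41]


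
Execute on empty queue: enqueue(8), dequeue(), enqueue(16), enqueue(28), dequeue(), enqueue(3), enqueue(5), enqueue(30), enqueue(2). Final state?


enqueue(8) -> [8]
dequeue() returns 8 -> []
enqueue(16) -> [16]
enqueue(28) -> [16, 28]
dequeue() returns 16 -> [28]
enqueue(3) -> [28, 3]
enqueue(5) -> [28, 3, 5]
enqueue(30) -> [28, 3, 5, 30]
enqueue(2) -> [28, 3, 5, 30, 2]
Final queue (front to back): [28, 3, 5, 30, 2]


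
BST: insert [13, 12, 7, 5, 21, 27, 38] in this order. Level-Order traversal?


Root = 13; build tree by BST insertion.
Level-Order traversal: [13, 12, 21, 7, 27, 5, 38]


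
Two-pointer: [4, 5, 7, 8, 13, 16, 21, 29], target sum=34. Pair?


Two pointers: lo=0, hi=7
Found pair: (5, 29) summing to 34


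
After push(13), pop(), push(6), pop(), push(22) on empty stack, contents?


push(13) -> [13]
pop() returns 13 -> []
push(6) -> [6]
pop() returns 6 -> []
push(22) -> [22]
Final stack (bottom to top): [22]


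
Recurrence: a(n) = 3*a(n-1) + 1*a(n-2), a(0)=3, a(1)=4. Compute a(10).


Build bottom-up:
...a(8)=19275, a(9)=63661, a(10)=3*63661+1*19275=210258


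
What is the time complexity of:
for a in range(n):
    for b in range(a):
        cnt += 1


Per nesting level: O(n) * O(n) [triangular over a] = O(n^2)
Complexity: O(n^2)


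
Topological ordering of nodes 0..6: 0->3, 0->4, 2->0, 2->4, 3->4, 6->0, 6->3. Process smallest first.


Kahn's algorithm, process smallest node first
Order: [1, 2, 5, 6, 0, 3, 4]


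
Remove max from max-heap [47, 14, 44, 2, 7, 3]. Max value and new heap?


Max = 47
Replace root with last, heapify down
Resulting heap: [44, 14, 3, 2, 7]


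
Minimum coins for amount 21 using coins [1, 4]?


dp[0]=0; dp[i]=1+min(dp[i-c] for c in coins)
...dp[16]=4, dp[17]=5, dp[18]=6, dp[19]=7, dp[20]=5, dp[21]=6
Minimum coins for 21 = 6


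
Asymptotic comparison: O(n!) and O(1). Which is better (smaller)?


constant grows slower than factorial
O(1) is asymptotically smaller; O(n!) grows faster


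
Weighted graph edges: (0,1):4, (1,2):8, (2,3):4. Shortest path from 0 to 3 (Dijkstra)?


Dijkstra from 0:
Distances: {0: 0, 1: 4, 2: 12, 3: 16}
Shortest distance to 3 = 16, path = [0, 1, 2, 3]


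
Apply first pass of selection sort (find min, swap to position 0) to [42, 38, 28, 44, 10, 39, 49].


After one pass: [10, 38, 28, 44, 42, 39, 49]


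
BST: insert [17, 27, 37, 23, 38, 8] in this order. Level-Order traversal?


Root = 17; build tree by BST insertion.
Level-Order traversal: [17, 8, 27, 23, 37, 38]


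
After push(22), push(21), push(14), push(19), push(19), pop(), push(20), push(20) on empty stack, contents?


push(22) -> [22]
push(21) -> [22, 21]
push(14) -> [22, 21, 14]
push(19) -> [22, 21, 14, 19]
push(19) -> [22, 21, 14, 19, 19]
pop() returns 19 -> [22, 21, 14, 19]
push(20) -> [22, 21, 14, 19, 20]
push(20) -> [22, 21, 14, 19, 20, 20]
Final stack (bottom to top): [22, 21, 14, 19, 20, 20]


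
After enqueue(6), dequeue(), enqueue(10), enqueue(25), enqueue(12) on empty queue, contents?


enqueue(6) -> [6]
dequeue() returns 6 -> []
enqueue(10) -> [10]
enqueue(25) -> [10, 25]
enqueue(12) -> [10, 25, 12]
Final queue (front to back): [10, 25, 12]


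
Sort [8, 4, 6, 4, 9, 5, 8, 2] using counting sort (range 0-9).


Count array: [0, 0, 1, 0, 2, 1, 1, 0, 2, 1]
Reconstruct: [2, 4, 4, 5, 6, 8, 8, 9]


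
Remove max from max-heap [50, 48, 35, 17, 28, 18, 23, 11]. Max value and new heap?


Max = 50
Replace root with last, heapify down
Resulting heap: [48, 28, 35, 17, 11, 18, 23]


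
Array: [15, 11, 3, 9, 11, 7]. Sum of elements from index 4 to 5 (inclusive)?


Prefix sums: [0, 15, 26, 29, 38, 49, 56]
Sum[4..5] = prefix[6] - prefix[4] = 56 - 38 = 18


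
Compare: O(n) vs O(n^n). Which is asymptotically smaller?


linear grows slower than n^n
O(n) is asymptotically smaller; O(n^n) grows faster


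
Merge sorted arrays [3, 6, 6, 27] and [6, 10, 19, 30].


Compare heads, take smaller each step.
Merged: [3, 6, 6, 6, 10, 19, 27, 30]


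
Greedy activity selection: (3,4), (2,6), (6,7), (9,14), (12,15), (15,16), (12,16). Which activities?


Greedy: pick earliest-ending, then skip overlaps.
Selected (4 activities): [(3, 4), (6, 7), (9, 14), (15, 16)]


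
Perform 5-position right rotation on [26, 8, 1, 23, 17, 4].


Right rotate by 5: [8, 1, 23, 17, 4, 26]


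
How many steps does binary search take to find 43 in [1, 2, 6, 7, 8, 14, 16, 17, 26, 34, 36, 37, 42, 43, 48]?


Search for 43:
[0,14] mid=7 arr[7]=17
[8,14] mid=11 arr[11]=37
[12,14] mid=13 arr[13]=43
Total: 3 comparisons


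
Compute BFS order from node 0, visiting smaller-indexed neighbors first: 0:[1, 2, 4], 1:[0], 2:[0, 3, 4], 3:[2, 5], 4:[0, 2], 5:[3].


BFS queue: start with [0]
Visit order: [0, 1, 2, 4, 3, 5]


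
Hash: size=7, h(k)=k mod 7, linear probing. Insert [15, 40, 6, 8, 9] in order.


Insertions: 15->slot 1; 40->slot 5; 6->slot 6; 8->slot 2; 9->slot 3
Table: [None, 15, 8, 9, None, 40, 6]


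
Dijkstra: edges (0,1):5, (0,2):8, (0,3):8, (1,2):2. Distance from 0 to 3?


Dijkstra from 0:
Distances: {0: 0, 1: 5, 2: 7, 3: 8}
Shortest distance to 3 = 8, path = [0, 3]


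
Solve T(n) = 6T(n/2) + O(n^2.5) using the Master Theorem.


a=6, b=2, c=2.5. log_2(6)=2.585 > c=2.5. Case 1: O(n^log_b(a)) = O(n^2.585)
Complexity: O(n^2.585)


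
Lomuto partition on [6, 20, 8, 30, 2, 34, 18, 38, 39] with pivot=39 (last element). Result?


Elements <= 39 go left of pivot.
Result: [6, 20, 8, 30, 2, 34, 18, 38, 39], pivot at index 8


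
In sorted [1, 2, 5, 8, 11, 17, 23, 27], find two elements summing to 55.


Two pointers: lo=0, hi=7
No pair sums to 55


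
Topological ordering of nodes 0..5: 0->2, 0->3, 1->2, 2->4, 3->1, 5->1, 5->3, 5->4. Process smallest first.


Kahn's algorithm, process smallest node first
Order: [0, 5, 3, 1, 2, 4]


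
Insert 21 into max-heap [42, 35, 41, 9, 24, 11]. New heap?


Append 21: [42, 35, 41, 9, 24, 11, 21]
Bubble up: no swaps needed
Result: [42, 35, 41, 9, 24, 11, 21]


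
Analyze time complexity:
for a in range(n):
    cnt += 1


Per nesting level: O(n) = O(n)
Complexity: O(n)


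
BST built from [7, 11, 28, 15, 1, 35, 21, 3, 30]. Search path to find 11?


BST root = 7
Search for 11: compare at each node
Path: [7, 11]


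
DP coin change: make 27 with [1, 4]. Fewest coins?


dp[0]=0; dp[i]=1+min(dp[i-c] for c in coins)
...dp[22]=7, dp[23]=8, dp[24]=6, dp[25]=7, dp[26]=8, dp[27]=9
Minimum coins for 27 = 9


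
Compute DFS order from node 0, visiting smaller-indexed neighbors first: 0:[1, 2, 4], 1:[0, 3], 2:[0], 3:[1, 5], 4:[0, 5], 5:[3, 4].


DFS stack-based: start with [0]
Visit order: [0, 1, 3, 5, 4, 2]


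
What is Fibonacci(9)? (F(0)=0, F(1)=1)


F(n)=F(n-1)+F(n-2)
...F(7)=13, F(8)=21, F(9)=34


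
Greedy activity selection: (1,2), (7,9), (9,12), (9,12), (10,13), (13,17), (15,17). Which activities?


Greedy: pick earliest-ending, then skip overlaps.
Selected (4 activities): [(1, 2), (7, 9), (9, 12), (13, 17)]


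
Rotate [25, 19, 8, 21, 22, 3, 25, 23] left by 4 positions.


Left rotate by 4: [22, 3, 25, 23, 25, 19, 8, 21]


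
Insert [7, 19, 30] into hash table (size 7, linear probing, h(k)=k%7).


Insertions: 7->slot 0; 19->slot 5; 30->slot 2
Table: [7, None, 30, None, None, 19, None]


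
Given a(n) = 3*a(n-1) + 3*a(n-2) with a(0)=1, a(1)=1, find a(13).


Build bottom-up:
...a(11)=909306, a(12)=3447441, a(13)=3*3447441+3*909306=13070241


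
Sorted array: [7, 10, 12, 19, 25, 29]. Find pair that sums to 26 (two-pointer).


Two pointers: lo=0, hi=5
Found pair: (7, 19) summing to 26


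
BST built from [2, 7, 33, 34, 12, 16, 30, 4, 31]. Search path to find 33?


BST root = 2
Search for 33: compare at each node
Path: [2, 7, 33]


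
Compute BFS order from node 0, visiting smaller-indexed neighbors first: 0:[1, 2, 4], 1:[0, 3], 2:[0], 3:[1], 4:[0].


BFS queue: start with [0]
Visit order: [0, 1, 2, 4, 3]


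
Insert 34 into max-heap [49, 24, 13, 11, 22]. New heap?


Append 34: [49, 24, 13, 11, 22, 34]
Bubble up: swap idx 5(34) with idx 2(13)
Result: [49, 24, 34, 11, 22, 13]


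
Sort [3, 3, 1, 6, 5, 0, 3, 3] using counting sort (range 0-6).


Count array: [1, 1, 0, 4, 0, 1, 1]
Reconstruct: [0, 1, 3, 3, 3, 3, 5, 6]


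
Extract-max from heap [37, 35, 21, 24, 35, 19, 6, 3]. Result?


Max = 37
Replace root with last, heapify down
Resulting heap: [35, 35, 21, 24, 3, 19, 6]


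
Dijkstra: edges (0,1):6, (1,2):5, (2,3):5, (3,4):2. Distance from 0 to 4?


Dijkstra from 0:
Distances: {0: 0, 1: 6, 2: 11, 3: 16, 4: 18}
Shortest distance to 4 = 18, path = [0, 1, 2, 3, 4]


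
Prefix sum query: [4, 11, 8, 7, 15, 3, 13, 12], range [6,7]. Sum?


Prefix sums: [0, 4, 15, 23, 30, 45, 48, 61, 73]
Sum[6..7] = prefix[8] - prefix[6] = 73 - 48 = 25


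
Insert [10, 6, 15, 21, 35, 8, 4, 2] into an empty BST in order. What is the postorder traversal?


Root = 10; build tree by BST insertion.
Postorder traversal: [2, 4, 8, 6, 35, 21, 15, 10]


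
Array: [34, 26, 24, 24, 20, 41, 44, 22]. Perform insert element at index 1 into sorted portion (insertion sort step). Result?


After one pass: [26, 34, 24, 24, 20, 41, 44, 22]


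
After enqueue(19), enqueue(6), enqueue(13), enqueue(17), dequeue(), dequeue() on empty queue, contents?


enqueue(19) -> [19]
enqueue(6) -> [19, 6]
enqueue(13) -> [19, 6, 13]
enqueue(17) -> [19, 6, 13, 17]
dequeue() returns 19 -> [6, 13, 17]
dequeue() returns 6 -> [13, 17]
Final queue (front to back): [13, 17]


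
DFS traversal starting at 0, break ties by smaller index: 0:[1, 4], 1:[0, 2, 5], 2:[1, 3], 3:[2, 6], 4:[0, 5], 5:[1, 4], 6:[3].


DFS stack-based: start with [0]
Visit order: [0, 1, 2, 3, 6, 5, 4]


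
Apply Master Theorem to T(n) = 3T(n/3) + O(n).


a=3, b=3, c=1. log_3(3)=1 = c=1. Case 2: O(n^c log n) = O(n log n)
Complexity: O(n log n)


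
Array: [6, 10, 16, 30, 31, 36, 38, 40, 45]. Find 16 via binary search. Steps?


Search for 16:
[0,8] mid=4 arr[4]=31
[0,3] mid=1 arr[1]=10
[2,3] mid=2 arr[2]=16
Total: 3 comparisons


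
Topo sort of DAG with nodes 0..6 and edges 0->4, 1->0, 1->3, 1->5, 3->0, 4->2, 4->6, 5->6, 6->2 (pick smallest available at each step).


Kahn's algorithm, process smallest node first
Order: [1, 3, 0, 4, 5, 6, 2]


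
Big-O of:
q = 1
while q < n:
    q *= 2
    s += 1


Per nesting level: O(log n) = O(log n)
Complexity: O(log n)


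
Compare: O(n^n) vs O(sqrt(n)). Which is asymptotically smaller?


sublinear grows slower than n^n
O(sqrt(n)) is asymptotically smaller; O(n^n) grows faster


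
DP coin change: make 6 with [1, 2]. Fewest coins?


dp[0]=0; dp[i]=1+min(dp[i-c] for c in coins)
...dp[1]=1, dp[2]=1, dp[3]=2, dp[4]=2, dp[5]=3, dp[6]=3
Minimum coins for 6 = 3


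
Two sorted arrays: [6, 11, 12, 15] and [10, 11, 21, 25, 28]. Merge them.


Compare heads, take smaller each step.
Merged: [6, 10, 11, 11, 12, 15, 21, 25, 28]


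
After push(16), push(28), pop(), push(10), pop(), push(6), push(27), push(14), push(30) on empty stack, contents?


push(16) -> [16]
push(28) -> [16, 28]
pop() returns 28 -> [16]
push(10) -> [16, 10]
pop() returns 10 -> [16]
push(6) -> [16, 6]
push(27) -> [16, 6, 27]
push(14) -> [16, 6, 27, 14]
push(30) -> [16, 6, 27, 14, 30]
Final stack (bottom to top): [16, 6, 27, 14, 30]


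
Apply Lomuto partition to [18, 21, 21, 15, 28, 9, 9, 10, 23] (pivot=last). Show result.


Elements <= 23 go left of pivot.
Result: [18, 21, 21, 15, 9, 9, 10, 23, 28], pivot at index 7


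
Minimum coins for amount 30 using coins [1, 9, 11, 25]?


dp[0]=0; dp[i]=1+min(dp[i-c] for c in coins)
...dp[25]=1, dp[26]=2, dp[27]=3, dp[28]=4, dp[29]=3, dp[30]=4
Minimum coins for 30 = 4


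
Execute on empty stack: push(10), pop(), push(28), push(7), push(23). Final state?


push(10) -> [10]
pop() returns 10 -> []
push(28) -> [28]
push(7) -> [28, 7]
push(23) -> [28, 7, 23]
Final stack (bottom to top): [28, 7, 23]


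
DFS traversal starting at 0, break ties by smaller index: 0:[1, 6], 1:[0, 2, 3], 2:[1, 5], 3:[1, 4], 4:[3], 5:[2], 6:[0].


DFS stack-based: start with [0]
Visit order: [0, 1, 2, 5, 3, 4, 6]


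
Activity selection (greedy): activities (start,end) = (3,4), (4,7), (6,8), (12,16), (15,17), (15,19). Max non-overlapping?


Greedy: pick earliest-ending, then skip overlaps.
Selected (3 activities): [(3, 4), (4, 7), (12, 16)]


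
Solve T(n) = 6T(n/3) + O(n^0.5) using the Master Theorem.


a=6, b=3, c=0.5. log_3(6)=1.631 > c=0.5. Case 1: O(n^log_b(a)) = O(n^1.631)
Complexity: O(n^1.631)


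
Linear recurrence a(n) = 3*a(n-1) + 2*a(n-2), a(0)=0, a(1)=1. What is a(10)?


Build bottom-up:
...a(8)=6279, a(9)=22363, a(10)=3*22363+2*6279=79647


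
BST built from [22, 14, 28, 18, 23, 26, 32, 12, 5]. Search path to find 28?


BST root = 22
Search for 28: compare at each node
Path: [22, 28]


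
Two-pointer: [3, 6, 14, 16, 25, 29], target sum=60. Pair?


Two pointers: lo=0, hi=5
No pair sums to 60


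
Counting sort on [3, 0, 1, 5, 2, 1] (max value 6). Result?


Count array: [1, 2, 1, 1, 0, 1, 0]
Reconstruct: [0, 1, 1, 2, 3, 5]


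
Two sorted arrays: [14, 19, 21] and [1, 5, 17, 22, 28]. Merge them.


Compare heads, take smaller each step.
Merged: [1, 5, 14, 17, 19, 21, 22, 28]


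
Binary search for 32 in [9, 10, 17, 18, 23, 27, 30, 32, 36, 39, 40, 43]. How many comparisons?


Search for 32:
[0,11] mid=5 arr[5]=27
[6,11] mid=8 arr[8]=36
[6,7] mid=6 arr[6]=30
[7,7] mid=7 arr[7]=32
Total: 4 comparisons


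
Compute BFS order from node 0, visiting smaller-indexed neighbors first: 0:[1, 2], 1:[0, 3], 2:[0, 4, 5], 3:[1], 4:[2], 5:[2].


BFS queue: start with [0]
Visit order: [0, 1, 2, 3, 4, 5]


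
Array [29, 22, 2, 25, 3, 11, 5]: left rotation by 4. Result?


Left rotate by 4: [3, 11, 5, 29, 22, 2, 25]


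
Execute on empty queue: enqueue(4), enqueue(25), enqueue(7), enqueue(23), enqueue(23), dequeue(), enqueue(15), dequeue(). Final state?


enqueue(4) -> [4]
enqueue(25) -> [4, 25]
enqueue(7) -> [4, 25, 7]
enqueue(23) -> [4, 25, 7, 23]
enqueue(23) -> [4, 25, 7, 23, 23]
dequeue() returns 4 -> [25, 7, 23, 23]
enqueue(15) -> [25, 7, 23, 23, 15]
dequeue() returns 25 -> [7, 23, 23, 15]
Final queue (front to back): [7, 23, 23, 15]


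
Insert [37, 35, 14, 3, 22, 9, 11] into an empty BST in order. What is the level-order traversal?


Root = 37; build tree by BST insertion.
Level-Order traversal: [37, 35, 14, 3, 22, 9, 11]


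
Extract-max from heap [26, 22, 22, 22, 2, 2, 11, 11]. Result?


Max = 26
Replace root with last, heapify down
Resulting heap: [22, 22, 22, 11, 2, 2, 11]


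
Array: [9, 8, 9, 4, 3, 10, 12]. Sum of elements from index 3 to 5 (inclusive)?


Prefix sums: [0, 9, 17, 26, 30, 33, 43, 55]
Sum[3..5] = prefix[6] - prefix[3] = 43 - 26 = 17


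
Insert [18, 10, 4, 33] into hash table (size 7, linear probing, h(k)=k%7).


Insertions: 18->slot 4; 10->slot 3; 4->slot 5; 33->slot 6
Table: [None, None, None, 10, 18, 4, 33]


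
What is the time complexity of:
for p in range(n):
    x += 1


Per nesting level: O(n) = O(n)
Complexity: O(n)


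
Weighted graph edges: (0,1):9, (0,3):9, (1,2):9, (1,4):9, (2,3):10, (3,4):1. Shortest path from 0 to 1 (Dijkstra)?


Dijkstra from 0:
Distances: {0: 0, 1: 9, 2: 18, 3: 9, 4: 10}
Shortest distance to 1 = 9, path = [0, 1]


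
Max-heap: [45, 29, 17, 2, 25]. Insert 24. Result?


Append 24: [45, 29, 17, 2, 25, 24]
Bubble up: swap idx 5(24) with idx 2(17)
Result: [45, 29, 24, 2, 25, 17]


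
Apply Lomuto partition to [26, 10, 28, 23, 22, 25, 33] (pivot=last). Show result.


Elements <= 33 go left of pivot.
Result: [26, 10, 28, 23, 22, 25, 33], pivot at index 6


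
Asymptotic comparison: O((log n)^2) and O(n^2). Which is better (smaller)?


polylogarithmic grows slower than quadratic
O((log n)^2) is asymptotically smaller; O(n^2) grows faster


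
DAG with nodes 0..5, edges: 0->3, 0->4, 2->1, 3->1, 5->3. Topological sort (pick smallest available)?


Kahn's algorithm, process smallest node first
Order: [0, 2, 4, 5, 3, 1]


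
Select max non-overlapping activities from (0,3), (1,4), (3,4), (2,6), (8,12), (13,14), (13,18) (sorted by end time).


Greedy: pick earliest-ending, then skip overlaps.
Selected (4 activities): [(0, 3), (3, 4), (8, 12), (13, 14)]


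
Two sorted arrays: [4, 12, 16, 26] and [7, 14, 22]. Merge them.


Compare heads, take smaller each step.
Merged: [4, 7, 12, 14, 16, 22, 26]


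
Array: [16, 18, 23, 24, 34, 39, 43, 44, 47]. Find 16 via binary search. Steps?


Search for 16:
[0,8] mid=4 arr[4]=34
[0,3] mid=1 arr[1]=18
[0,0] mid=0 arr[0]=16
Total: 3 comparisons


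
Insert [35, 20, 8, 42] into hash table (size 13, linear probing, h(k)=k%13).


Insertions: 35->slot 9; 20->slot 7; 8->slot 8; 42->slot 3
Table: [None, None, None, 42, None, None, None, 20, 8, 35, None, None, None]


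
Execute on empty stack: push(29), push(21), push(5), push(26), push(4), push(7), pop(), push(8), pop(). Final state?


push(29) -> [29]
push(21) -> [29, 21]
push(5) -> [29, 21, 5]
push(26) -> [29, 21, 5, 26]
push(4) -> [29, 21, 5, 26, 4]
push(7) -> [29, 21, 5, 26, 4, 7]
pop() returns 7 -> [29, 21, 5, 26, 4]
push(8) -> [29, 21, 5, 26, 4, 8]
pop() returns 8 -> [29, 21, 5, 26, 4]
Final stack (bottom to top): [29, 21, 5, 26, 4]


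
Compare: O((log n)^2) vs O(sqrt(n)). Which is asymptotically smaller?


polylogarithmic grows slower than sublinear
O((log n)^2) is asymptotically smaller; O(sqrt(n)) grows faster


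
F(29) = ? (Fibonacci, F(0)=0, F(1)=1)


F(n)=F(n-1)+F(n-2)
...F(27)=196418, F(28)=317811, F(29)=514229


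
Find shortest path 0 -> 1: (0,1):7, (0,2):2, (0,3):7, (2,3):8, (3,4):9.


Dijkstra from 0:
Distances: {0: 0, 1: 7, 2: 2, 3: 7, 4: 16}
Shortest distance to 1 = 7, path = [0, 1]


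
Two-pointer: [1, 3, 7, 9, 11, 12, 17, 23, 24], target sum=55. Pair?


Two pointers: lo=0, hi=8
No pair sums to 55
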